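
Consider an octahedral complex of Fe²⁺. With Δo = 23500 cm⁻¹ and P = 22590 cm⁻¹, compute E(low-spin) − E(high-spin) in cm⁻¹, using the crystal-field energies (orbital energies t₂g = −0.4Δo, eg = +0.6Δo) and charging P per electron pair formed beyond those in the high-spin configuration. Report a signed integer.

-1820

Fe²⁺: group 8, so d-count = 8 − 2 = 6.
In the high-spin limit (t₂g⁴ eg²) the orbital term is -0.4Δo = -9400 cm⁻¹, with no excess pairing.
Low-spin: t₂g⁶ eg⁰, orbital CFSE = -2.4Δo = -56400 cm⁻¹; plus 2 excess pairs × P = +45180 cm⁻¹; total -11220 cm⁻¹.
E(LS) − E(HS) = -11220 − (-9400) = -1820 cm⁻¹.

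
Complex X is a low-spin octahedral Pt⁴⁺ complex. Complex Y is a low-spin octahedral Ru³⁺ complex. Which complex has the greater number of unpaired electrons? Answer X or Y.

X: Group 10 minus oxidation state +4 gives a d⁶ configuration for Pt⁴⁺; t₂g⁶ eg⁰ → 0 unpaired.
Y: Ru sits in group 8; removing 3 electrons leaves Ru³⁺ with 8 − 3 = 5 d electrons; t₂g⁵ eg⁰ → 1 unpaired.
So Y has more unpaired electrons.

Y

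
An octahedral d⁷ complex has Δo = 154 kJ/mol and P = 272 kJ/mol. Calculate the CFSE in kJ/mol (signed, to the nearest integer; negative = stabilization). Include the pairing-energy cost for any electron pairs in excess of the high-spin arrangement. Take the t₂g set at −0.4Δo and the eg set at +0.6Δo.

-123

Here Δo < P (154 < 272), so the high-spin state is favoured.
Configuration: t₂g⁵ eg².
Orbital CFSE = -0.8Δo = -0.8 × 154 = -123 kJ/mol.
High-spin has no excess pairs, so no pairing correction applies.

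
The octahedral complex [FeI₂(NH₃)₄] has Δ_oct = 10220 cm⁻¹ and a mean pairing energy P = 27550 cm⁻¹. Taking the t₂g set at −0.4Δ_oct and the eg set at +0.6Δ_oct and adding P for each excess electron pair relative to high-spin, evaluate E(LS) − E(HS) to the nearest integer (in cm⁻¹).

Ligand charges: 2×(-1) from I⁻ and 4×(+0) from NH₃ sum to -2; with overall charge +0, Fe is +2.
Fe sits in group 8; removing 2 electrons leaves Fe²⁺ with 8 − 2 = 6 d electrons.
High-spin: t₂g⁴ eg², CFSE = -0.4Δ_oct = -4088 cm⁻¹.
Low-spin: t₂g⁶ eg⁰, orbital CFSE = -2.4Δ_oct = -24528 cm⁻¹; plus 2 excess pairs × P = +55100 cm⁻¹; total 30572 cm⁻¹.
E(LS) − E(HS) = 30572 − (-4088) = 34660 cm⁻¹.

34660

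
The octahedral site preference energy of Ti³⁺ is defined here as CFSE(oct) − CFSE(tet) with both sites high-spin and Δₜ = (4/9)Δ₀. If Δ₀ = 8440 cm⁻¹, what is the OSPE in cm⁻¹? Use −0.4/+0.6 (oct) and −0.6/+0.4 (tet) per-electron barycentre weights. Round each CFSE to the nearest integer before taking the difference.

-1125

Ti is in group 4, so Ti³⁺ is d¹ (4 − 3 = 1).
In an octahedral site d¹ (HS) is t₂g¹ eg⁰, giving CFSE(oct) = -0.4Δ₀ = -3376 cm⁻¹.
Tetrahedral e¹ t₂⁰ gives -0.6Δₜ = -0.6 × (4/9) × 8440 = -2251 cm⁻¹.
Subtracting, OSPE = -3376 − (-2251) = -1125 cm⁻¹.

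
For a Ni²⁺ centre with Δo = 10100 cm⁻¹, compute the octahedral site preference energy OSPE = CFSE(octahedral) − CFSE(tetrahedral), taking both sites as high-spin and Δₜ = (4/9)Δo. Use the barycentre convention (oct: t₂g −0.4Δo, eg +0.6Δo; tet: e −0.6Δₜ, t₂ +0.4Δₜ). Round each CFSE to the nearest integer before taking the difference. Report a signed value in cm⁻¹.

Group 10 minus oxidation state +2 gives a d⁸ configuration for Ni²⁺.
In an octahedral site d⁸ (HS) is t2g^6 e_g^2, giving CFSE(oct) = -1.2Δo = -12120 cm⁻¹.
In a tetrahedral site the filling is e^4 t2^4: CFSE(tet) = -0.8Δₜ = -0.8 × (4/9)(10100) = -3591 cm⁻¹.
Subtracting, OSPE = -12120 − (-3591) = -8529 cm⁻¹.

-8529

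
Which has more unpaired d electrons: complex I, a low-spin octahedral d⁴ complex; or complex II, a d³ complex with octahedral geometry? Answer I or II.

I: t₂g⁴ eg⁰ → 2 unpaired.
II: t2g^3 e_g^0 → 3 unpaired.
So II has more unpaired electrons.

II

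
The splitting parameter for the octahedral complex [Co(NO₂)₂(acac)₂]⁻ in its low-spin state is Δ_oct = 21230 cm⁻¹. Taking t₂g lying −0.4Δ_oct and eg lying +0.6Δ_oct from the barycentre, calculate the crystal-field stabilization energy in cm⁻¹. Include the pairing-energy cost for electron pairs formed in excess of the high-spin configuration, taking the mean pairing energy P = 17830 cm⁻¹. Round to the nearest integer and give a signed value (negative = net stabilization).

Ligand charges: 2×(-1) from NO₂⁻ and 2×(-1) from acac⁻ sum to -4; with overall charge -1, Co is +3.
Co³⁺: group 9, so d-count = 9 − 3 = 6.
Configuration: t₂g⁶ eg⁰.
CFSE(orbital) = 6×(-0.4Δ_oct) + 0×(0.6Δ_oct) = -2.4Δ_oct; with Δ_oct = 21230 cm⁻¹ that is -50952 cm⁻¹.
Pairing penalty: 3 pairs vs 1 in the high-spin reference → 2 extra × P = 35660 cm⁻¹.
Overall CFSE = -50952 + 35660 = -15292 cm⁻¹.

-15292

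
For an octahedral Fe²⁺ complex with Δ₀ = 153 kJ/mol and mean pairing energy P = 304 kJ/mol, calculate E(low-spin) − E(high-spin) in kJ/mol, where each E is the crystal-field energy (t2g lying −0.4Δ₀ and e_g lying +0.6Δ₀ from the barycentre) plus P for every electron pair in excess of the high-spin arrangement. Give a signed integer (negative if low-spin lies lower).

302

Fe is in group 8, so Fe²⁺ is d⁶ (8 − 2 = 6).
High-spin d⁶ fills as t2g^4 e_g^2 with CFSE 4(−0.4) + 2(+0.6) = -0.4Δ₀ = -61 kJ/mol.
Low-spin t2g^6 e_g^0 gives -2.4Δ₀ = -367 kJ/mol, but forming 2 extra pairs costs 2P = 608 kJ/mol, so E(LS) = -367 + 608 = 241 kJ/mol.
E(LS) − E(HS) = 241 − (-61) = 302 kJ/mol.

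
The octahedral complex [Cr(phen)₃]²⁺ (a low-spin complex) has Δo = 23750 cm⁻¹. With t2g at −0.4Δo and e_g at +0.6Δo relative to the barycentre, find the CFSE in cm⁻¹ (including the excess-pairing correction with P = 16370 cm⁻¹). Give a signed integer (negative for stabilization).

-21630

phen is neutral, so the +2 overall charge sits on Cr: oxidation state +2.
Cr²⁺: group 6, so d-count = 6 − 2 = 4.
Electron filling gives t2g^4 e_g^0.
Orbital CFSE = 4(-0.4) + 0(0.6) = -1.6Δo = -1.6 × 23750 = -38000 cm⁻¹.
High-spin d⁴ would be t2g^3 e_g^1 with 0 pairs; low-spin has 1, so 1 excess pair costs +1P = +16370 cm⁻¹.
Overall CFSE = -38000 + 16370 = -21630 cm⁻¹.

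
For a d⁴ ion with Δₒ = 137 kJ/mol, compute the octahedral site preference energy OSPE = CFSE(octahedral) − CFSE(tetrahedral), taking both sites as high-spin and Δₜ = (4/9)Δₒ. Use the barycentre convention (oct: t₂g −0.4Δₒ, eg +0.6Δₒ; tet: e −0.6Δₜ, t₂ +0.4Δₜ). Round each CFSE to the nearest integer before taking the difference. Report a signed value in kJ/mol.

-58

Octahedral high-spin t₂g³ eg¹: CFSE = -0.6 × 137 = -82 kJ/mol.
In a tetrahedral site the filling is e² t₂²: CFSE(tet) = -0.4Δₜ = -0.4 × (4/9)(137) = -24 kJ/mol.
OSPE = CFSE(oct) − CFSE(tet) = -82 − (-24) = -58 kJ/mol.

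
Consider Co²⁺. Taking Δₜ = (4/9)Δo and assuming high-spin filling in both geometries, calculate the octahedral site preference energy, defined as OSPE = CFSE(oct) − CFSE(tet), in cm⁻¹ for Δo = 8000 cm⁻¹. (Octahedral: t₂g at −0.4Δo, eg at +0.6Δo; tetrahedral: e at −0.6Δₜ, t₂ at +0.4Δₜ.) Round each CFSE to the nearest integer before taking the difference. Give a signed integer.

-2133

Co is in group 9, so Co²⁺ is d⁷ (9 − 2 = 7).
Octahedral (high-spin): t₂g⁵ eg², CFSE = 5(−0.4) + 2(+0.6) = -0.8Δo = -0.8 × 8000 = -6400 cm⁻¹.
Tetrahedral e⁴ t₂³ gives -1.2Δₜ = -1.2 × (4/9) × 8000 = -4267 cm⁻¹.
Subtracting, OSPE = -6400 − (-4267) = -2133 cm⁻¹.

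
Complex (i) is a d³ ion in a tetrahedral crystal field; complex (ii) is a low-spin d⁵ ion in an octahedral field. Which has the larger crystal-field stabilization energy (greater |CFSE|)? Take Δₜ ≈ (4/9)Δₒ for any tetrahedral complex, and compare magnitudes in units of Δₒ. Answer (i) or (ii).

(ii)

(i): Tetrahedral splitting is small, so the complex is high-spin; e² t₂¹, CFSE = -0.8Δₜ ≈ -0.36Δₒ.
(ii): t2g^5 e_g^0, CFSE = -2.0Δₒ.
So (ii) has the larger |CFSE|.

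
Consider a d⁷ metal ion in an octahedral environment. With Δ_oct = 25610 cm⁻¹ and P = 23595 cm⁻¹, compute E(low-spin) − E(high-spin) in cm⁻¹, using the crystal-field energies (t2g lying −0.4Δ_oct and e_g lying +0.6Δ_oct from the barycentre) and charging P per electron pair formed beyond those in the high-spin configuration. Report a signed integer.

High-spin: t2g^5 e_g^2, CFSE = -0.8Δ_oct = -20488 cm⁻¹.
Low-spin: t2g^6 e_g^1, orbital CFSE = -1.8Δ_oct = -46098 cm⁻¹; plus 1 excess pair × P = +23595 cm⁻¹; total -22503 cm⁻¹.
The difference is -22503 − (-20488) = -2015 cm⁻¹, so low-spin lies lower.

-2015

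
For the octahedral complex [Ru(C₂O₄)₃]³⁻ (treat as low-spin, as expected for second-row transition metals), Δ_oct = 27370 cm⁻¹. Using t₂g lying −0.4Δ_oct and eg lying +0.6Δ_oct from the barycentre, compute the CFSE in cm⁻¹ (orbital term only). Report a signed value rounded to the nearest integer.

Each C₂O₄²⁻ contributes -2; 3 × (-2) = -6. With overall charge -3, Ru is in the +3 oxidation state.
Ru sits in group 8; removing 3 electrons leaves Ru³⁺ with 8 − 3 = 5 d electrons.
Configuration: t₂g⁵ eg⁰.
The orbital stabilization is -2.0Δ_oct = -2.0 × 27370 = -54740 cm⁻¹.

-54740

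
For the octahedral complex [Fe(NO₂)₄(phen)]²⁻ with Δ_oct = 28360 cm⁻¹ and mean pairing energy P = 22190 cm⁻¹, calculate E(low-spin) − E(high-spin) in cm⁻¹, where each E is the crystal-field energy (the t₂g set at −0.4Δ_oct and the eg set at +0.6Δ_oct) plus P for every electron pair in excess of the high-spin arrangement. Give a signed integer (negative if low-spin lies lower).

Ligand charges: 4×(-1) from NO₂⁻ and 1×(+0) from phen sum to -4; with overall charge -2, Fe is +2.
Fe²⁺: group 8, so d-count = 8 − 2 = 6.
In the high-spin limit (t₂g⁴ eg²) the orbital term is -0.4Δ_oct = -11344 cm⁻¹, with no excess pairing.
Low-spin t₂g⁶ eg⁰ gives -2.4Δ_oct = -68064 cm⁻¹, but forming 2 extra pairs costs 2P = 44380 cm⁻¹, so E(LS) = -68064 + 44380 = -23684 cm⁻¹.
The difference is -23684 − (-11344) = -12340 cm⁻¹, so low-spin lies lower.

-12340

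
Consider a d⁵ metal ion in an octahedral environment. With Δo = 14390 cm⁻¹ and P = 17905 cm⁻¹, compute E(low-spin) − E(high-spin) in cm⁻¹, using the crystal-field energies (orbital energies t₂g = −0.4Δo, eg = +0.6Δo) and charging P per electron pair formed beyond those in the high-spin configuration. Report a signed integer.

7030

In the high-spin limit (t₂g³ eg²) the orbital term is 0.0Δo = 0 cm⁻¹, with no excess pairing.
Low-spin t₂g⁵ eg⁰ gives -2.0Δo = -28780 cm⁻¹, but forming 2 extra pairs costs 2P = 35810 cm⁻¹, so E(LS) = -28780 + 35810 = 7030 cm⁻¹.
Thus E(LS) − E(HS) = 7030 cm⁻¹.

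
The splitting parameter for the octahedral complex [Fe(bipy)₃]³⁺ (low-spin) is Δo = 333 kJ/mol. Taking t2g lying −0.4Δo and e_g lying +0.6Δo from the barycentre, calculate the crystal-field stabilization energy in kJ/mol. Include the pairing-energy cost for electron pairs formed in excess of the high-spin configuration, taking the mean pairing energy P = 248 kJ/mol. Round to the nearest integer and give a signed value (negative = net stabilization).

bipy is neutral, so the +3 overall charge sits on Fe: oxidation state +3.
Fe³⁺: group 8, so d-count = 8 − 3 = 5.
The d⁵ electrons fill as t2g^5 e_g^0.
The orbital stabilization is -2.0Δo = -2.0 × 333 = -666 kJ/mol.
High-spin d⁵ would be t2g^3 e_g^2 with 0 pairs; low-spin has 2, so 2 excess pairs cost +2P = +496 kJ/mol.
Combining: -666 + 496 = -170 kJ/mol.

-170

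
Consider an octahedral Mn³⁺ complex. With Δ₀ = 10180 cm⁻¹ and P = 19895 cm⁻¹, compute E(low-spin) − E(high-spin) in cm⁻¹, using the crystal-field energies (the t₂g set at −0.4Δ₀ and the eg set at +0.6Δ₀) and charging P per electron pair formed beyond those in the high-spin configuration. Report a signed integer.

Mn sits in group 7; removing 3 electrons leaves Mn³⁺ with 7 − 3 = 4 d electrons.
In the high-spin limit (t₂g³ eg¹) the orbital term is -0.6Δ₀ = -6108 cm⁻¹, with no excess pairing.
For low-spin the configuration is t₂g⁴ eg⁰: orbital energy -1.6 × 10180 = -16288 cm⁻¹, and 1 additional pair relative to high-spin adds 19895 cm⁻¹, giving 3607 cm⁻¹.
Thus E(LS) − E(HS) = 9715 cm⁻¹.

9715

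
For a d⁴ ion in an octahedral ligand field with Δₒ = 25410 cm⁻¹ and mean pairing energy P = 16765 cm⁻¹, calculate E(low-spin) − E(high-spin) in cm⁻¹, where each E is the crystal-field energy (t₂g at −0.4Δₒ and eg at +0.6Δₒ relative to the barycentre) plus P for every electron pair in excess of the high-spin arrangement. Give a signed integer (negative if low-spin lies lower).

-8645

High-spin d⁴ fills as t₂g³ eg¹ with CFSE 3(−0.4) + 1(+0.6) = -0.6Δₒ = -15246 cm⁻¹.
Low-spin: t₂g⁴ eg⁰, orbital CFSE = -1.6Δₒ = -40656 cm⁻¹; plus 1 excess pair × P = +16765 cm⁻¹; total -23891 cm⁻¹.
E(LS) − E(HS) = -23891 − (-15246) = -8645 cm⁻¹.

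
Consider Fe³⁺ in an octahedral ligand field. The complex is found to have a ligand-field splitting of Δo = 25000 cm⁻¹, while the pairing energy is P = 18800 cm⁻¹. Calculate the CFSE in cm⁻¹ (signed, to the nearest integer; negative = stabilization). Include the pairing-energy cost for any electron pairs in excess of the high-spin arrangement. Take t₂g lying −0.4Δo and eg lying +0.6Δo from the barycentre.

-12400

Fe³⁺: group 8, so d-count = 8 − 3 = 5.
Since Δo = 25000 cm⁻¹ > P = 18800 cm⁻¹, the complex adopts the low-spin configuration.
Configuration: t₂g⁵ eg⁰.
Orbital CFSE = -2.0Δo = -2.0 × 25000 = -50000 cm⁻¹.
Excess pairs vs high-spin: 2 − 0 = 2; pairing cost = +37600 cm⁻¹.
Net CFSE = -50000 + 37600 = -12400 cm⁻¹.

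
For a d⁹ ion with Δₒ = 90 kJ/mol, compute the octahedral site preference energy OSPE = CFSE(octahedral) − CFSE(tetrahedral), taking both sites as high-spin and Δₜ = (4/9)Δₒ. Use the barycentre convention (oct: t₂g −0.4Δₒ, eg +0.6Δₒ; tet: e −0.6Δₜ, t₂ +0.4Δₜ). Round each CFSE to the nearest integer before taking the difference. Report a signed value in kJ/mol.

Octahedral (high-spin): t2g^6 e_g^3, CFSE = 6(−0.4) + 3(+0.6) = -0.6Δₒ = -0.6 × 90 = -54 kJ/mol.
In a tetrahedral site the filling is e^4 t2^5: CFSE(tet) = -0.4Δₜ = -0.4 × (4/9)(90) = -16 kJ/mol.
OSPE = -54 − (-16) = -38 kJ/mol.

-38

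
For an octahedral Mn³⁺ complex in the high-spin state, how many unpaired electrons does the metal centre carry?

Mn sits in group 7; removing 3 electrons leaves Mn³⁺ with 7 − 3 = 4 d electrons.
Configuration: t2g^3 e_g^1, giving 4 unpaired electrons.

4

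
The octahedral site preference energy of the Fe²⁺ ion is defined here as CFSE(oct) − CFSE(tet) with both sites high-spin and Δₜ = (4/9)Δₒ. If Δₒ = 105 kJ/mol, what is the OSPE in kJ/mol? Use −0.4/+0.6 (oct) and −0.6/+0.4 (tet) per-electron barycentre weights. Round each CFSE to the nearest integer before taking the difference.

Fe is in group 8, so Fe²⁺ is d⁶ (8 − 2 = 6).
In an octahedral site d⁶ (HS) is t₂g⁴ eg², giving CFSE(oct) = -0.4Δₒ = -42 kJ/mol.
In a tetrahedral site the filling is e³ t₂³: CFSE(tet) = -0.6Δₜ = -0.6 × (4/9)(105) = -28 kJ/mol.
Subtracting, OSPE = -42 − (-28) = -14 kJ/mol.

-14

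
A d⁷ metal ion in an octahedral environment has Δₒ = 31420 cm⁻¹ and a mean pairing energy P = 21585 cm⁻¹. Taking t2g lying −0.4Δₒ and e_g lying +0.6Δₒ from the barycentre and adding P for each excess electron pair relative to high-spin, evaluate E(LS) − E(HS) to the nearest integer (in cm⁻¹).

In the high-spin limit (t2g^5 e_g^2) the orbital term is -0.8Δₒ = -25136 cm⁻¹, with no excess pairing.
For low-spin the configuration is t2g^6 e_g^1: orbital energy -1.8 × 31420 = -56556 cm⁻¹, and 1 additional pair relative to high-spin adds 21585 cm⁻¹, giving -34971 cm⁻¹.
E(LS) − E(HS) = -34971 − (-25136) = -9835 cm⁻¹.

-9835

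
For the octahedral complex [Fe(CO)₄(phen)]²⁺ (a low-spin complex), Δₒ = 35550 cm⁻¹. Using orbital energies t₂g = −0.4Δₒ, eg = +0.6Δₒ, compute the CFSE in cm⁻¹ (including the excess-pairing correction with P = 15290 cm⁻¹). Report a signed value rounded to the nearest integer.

-54740

Ligand charges: 4×(+0) from CO and 1×(+0) from phen sum to +0; with overall charge +2, Fe is +2.
Fe sits in group 8; removing 2 electrons leaves Fe²⁺ with 8 − 2 = 6 d electrons.
Electron filling gives t₂g⁶ eg⁰.
Orbital CFSE = 6(-0.4) + 0(0.6) = -2.4Δₒ = -2.4 × 35550 = -85320 cm⁻¹.
Pairing penalty: 3 pairs vs 1 in the high-spin reference → 2 extra × P = 30580 cm⁻¹.
Net CFSE = -85320 + 30580 = -54740 cm⁻¹.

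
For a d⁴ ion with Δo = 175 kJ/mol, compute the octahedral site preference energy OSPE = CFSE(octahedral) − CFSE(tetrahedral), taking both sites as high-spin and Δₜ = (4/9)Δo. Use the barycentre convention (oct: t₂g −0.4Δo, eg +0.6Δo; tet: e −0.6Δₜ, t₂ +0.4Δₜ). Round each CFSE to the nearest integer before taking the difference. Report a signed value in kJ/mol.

Octahedral high-spin t₂g³ eg¹: CFSE = -0.6 × 175 = -105 kJ/mol.
In a tetrahedral site the filling is e² t₂²: CFSE(tet) = -0.4Δₜ = -0.4 × (4/9)(175) = -31 kJ/mol.
OSPE = -105 − (-31) = -74 kJ/mol.

-74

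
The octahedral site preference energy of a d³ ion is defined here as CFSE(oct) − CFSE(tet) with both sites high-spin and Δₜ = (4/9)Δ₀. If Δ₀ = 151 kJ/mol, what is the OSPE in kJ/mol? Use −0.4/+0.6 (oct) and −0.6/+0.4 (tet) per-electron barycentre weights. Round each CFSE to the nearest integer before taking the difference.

-127

Octahedral high-spin t₂g³ eg⁰: CFSE = -1.2 × 151 = -181 kJ/mol.
Tetrahedral e² t₂¹ gives -0.8Δₜ = -0.8 × (4/9) × 151 = -54 kJ/mol.
Subtracting, OSPE = -181 − (-54) = -127 kJ/mol.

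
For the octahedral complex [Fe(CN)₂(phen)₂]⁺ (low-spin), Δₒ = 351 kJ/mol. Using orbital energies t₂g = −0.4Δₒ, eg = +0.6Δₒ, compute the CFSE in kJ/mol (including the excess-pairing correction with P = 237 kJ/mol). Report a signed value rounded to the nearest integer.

Ligand charges: 2×(-1) from CN⁻ and 2×(+0) from phen sum to -2; with overall charge +1, Fe is +3.
Fe sits in group 8; removing 3 electrons leaves Fe³⁺ with 8 − 3 = 5 d electrons.
Configuration: t₂g⁵ eg⁰.
CFSE(orbital) = 5×(-0.4Δₒ) + 0×(0.6Δₒ) = -2.0Δₒ; with Δₒ = 351 kJ/mol that is -702 kJ/mol.
Relative to high-spin t₂g³ eg² (0 paired), the low-spin configuration has 2 additional pairs, contributing +2 × 237 = +474 kJ/mol.
Combining: -702 + 474 = -228 kJ/mol.

-228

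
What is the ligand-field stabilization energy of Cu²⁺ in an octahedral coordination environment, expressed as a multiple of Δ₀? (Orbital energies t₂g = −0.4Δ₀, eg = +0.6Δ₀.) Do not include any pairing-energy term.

-0.6 Δ₀

Cu is in group 11, so Cu²⁺ is d⁹ (11 − 2 = 9).
Configuration: t₂g⁶ eg³.
CFSE = 6(-0.4Δ₀) + 3(0.6Δ₀) = -2.4Δ₀ + 1.8Δ₀ = -0.6Δ₀.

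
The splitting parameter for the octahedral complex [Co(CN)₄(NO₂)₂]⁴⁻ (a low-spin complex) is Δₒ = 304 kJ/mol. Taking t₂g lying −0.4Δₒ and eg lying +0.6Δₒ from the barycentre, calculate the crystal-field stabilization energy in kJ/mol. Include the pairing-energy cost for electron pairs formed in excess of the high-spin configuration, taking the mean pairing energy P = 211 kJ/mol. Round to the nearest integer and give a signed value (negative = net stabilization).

-336

Ligand charges: 4×(-1) from CN⁻ and 2×(-1) from NO₂⁻ sum to -6; with overall charge -4, Co is +2.
Co is in group 9, so Co²⁺ is d⁷ (9 − 2 = 7).
Configuration: t₂g⁶ eg¹.
The orbital stabilization is -1.8Δₒ = -1.8 × 304 = -547 kJ/mol.
Pairing penalty: 3 pairs vs 2 in the high-spin reference → 1 extra × P = 211 kJ/mol.
Combining: -547 + 211 = -336 kJ/mol.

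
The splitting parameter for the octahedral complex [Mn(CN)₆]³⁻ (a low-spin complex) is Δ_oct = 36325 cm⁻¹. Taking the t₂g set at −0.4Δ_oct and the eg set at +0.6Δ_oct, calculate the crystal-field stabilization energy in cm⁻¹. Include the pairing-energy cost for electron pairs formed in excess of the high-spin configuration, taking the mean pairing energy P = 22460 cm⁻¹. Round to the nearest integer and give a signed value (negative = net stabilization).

-35660

Each CN⁻ contributes -1; 6 × (-1) = -6. With overall charge -3, Mn is in the +3 oxidation state.
Group 7 minus oxidation state +3 gives a d⁴ configuration for Mn³⁺.
Configuration: t₂g⁴ eg⁰.
CFSE(orbital) = 4×(-0.4Δ_oct) + 0×(0.6Δ_oct) = -1.6Δ_oct; with Δ_oct = 36325 cm⁻¹ that is -58120 cm⁻¹.
Pairing penalty: 1 pair vs 0 in the high-spin reference → 1 extra × P = 22460 cm⁻¹.
Overall CFSE = -58120 + 22460 = -35660 cm⁻¹.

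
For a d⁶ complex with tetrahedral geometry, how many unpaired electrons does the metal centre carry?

4

Tetrahedral fields are weak (Δₜ ≈ 4/9 Δₒ), so electrons fill high-spin.
Configuration: e^3 t2^3, giving 4 unpaired electrons.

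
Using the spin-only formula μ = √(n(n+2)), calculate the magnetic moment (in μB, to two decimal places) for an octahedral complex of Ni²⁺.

2.83 μB

Group 10 minus oxidation state +2 gives a d⁸ configuration for Ni²⁺.
Configuration: t2g^6 e_g^2 → 2 unpaired electrons.
μ(spin-only) = √[2(2+2)] = √8 ≈ 2.83 μB.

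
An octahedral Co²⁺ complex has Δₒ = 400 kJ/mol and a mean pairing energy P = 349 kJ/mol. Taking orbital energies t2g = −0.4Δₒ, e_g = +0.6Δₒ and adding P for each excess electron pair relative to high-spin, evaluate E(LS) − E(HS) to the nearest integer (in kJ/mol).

Co²⁺: group 9, so d-count = 9 − 2 = 7.
High-spin: t2g^5 e_g^2, CFSE = -0.8Δₒ = -320 kJ/mol.
For low-spin the configuration is t2g^6 e_g^1: orbital energy -1.8 × 400 = -720 kJ/mol, and 1 additional pair relative to high-spin adds 349 kJ/mol, giving -371 kJ/mol.
The difference is -371 − (-320) = -51 kJ/mol, so low-spin lies lower.

-51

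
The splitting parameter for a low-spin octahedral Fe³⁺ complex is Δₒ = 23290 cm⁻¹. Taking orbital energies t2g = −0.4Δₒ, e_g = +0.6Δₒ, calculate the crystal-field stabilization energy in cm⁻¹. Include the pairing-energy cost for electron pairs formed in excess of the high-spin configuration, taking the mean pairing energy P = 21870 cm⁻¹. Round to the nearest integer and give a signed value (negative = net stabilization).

Fe is in group 8, so Fe³⁺ is d⁵ (8 − 3 = 5).
The d⁵ electrons fill as t2g^5 e_g^0.
CFSE(orbital) = 5×(-0.4Δₒ) + 0×(0.6Δₒ) = -2.0Δₒ; with Δₒ = 23290 cm⁻¹ that is -46580 cm⁻¹.
High-spin d⁵ would be t2g^3 e_g^2 with 0 pairs; low-spin has 2, so 2 excess pairs cost +2P = +43740 cm⁻¹.
Combining: -46580 + 43740 = -2840 cm⁻¹.

-2840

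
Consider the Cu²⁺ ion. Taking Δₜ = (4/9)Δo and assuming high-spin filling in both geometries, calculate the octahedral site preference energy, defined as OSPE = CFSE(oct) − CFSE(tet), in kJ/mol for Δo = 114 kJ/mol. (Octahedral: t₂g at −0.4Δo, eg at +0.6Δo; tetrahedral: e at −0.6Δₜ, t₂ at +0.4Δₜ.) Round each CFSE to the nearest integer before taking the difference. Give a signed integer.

-48

Cu²⁺: group 11, so d-count = 11 − 2 = 9.
Octahedral high-spin t₂g⁶ eg³: CFSE = -0.6 × 114 = -68 kJ/mol.
Tetrahedral: e⁴ t₂⁵, CFSE = 4(−0.6) + 5(+0.4) = -0.4Δₜ = -0.4 × (4/9) × 114 = -20 kJ/mol.
Subtracting, OSPE = -68 − (-20) = -48 kJ/mol.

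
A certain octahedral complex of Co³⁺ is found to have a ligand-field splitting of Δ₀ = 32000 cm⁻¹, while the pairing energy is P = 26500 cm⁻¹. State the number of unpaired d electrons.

Co³⁺: group 9, so d-count = 9 − 3 = 6.
With Δ₀ > P the complex is low-spin.
That gives t₂g⁶ eg⁰.
Unpaired electrons: 0.

0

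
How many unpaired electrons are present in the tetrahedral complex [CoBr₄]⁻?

4

Each Br⁻ contributes -1; 4 × (-1) = -4. With overall charge -1, Co is in the +3 oxidation state.
Co³⁺: group 9, so d-count = 9 − 3 = 6.
Tetrahedral fields are weak (Δₜ ≈ 4/9 Δₒ), so electrons fill high-spin.
Configuration: e³ t₂³, giving 4 unpaired electrons.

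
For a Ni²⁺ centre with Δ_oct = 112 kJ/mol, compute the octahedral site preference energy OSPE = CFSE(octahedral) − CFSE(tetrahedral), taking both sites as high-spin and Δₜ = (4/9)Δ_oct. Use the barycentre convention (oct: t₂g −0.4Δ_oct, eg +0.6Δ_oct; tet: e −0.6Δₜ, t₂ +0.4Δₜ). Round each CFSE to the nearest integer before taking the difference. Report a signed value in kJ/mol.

Ni²⁺: group 10, so d-count = 10 − 2 = 8.
Octahedral high-spin t2g^6 e_g^2: CFSE = -1.2 × 112 = -134 kJ/mol.
Tetrahedral e^4 t2^4 gives -0.8Δₜ = -0.8 × (4/9) × 112 = -40 kJ/mol.
OSPE = CFSE(oct) − CFSE(tet) = -134 − (-40) = -94 kJ/mol.

-94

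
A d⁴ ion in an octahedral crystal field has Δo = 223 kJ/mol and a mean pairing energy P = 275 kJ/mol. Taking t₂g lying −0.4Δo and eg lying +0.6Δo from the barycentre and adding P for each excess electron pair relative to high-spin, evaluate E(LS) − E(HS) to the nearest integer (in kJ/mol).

High-spin d⁴ fills as t₂g³ eg¹ with CFSE 3(−0.4) + 1(+0.6) = -0.6Δo = -134 kJ/mol.
Low-spin t₂g⁴ eg⁰ gives -1.6Δo = -357 kJ/mol, but forming 1 extra pair costs 1P = 275 kJ/mol, so E(LS) = -357 + 275 = -82 kJ/mol.
The difference is -82 − (-134) = 52 kJ/mol, so high-spin lies lower.

52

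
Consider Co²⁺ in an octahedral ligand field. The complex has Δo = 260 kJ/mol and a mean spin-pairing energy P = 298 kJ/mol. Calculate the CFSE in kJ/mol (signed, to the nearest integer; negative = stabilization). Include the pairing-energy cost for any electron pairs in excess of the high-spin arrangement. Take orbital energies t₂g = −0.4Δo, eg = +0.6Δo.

-208

Group 9 minus oxidation state +2 gives a d⁷ configuration for Co²⁺.
Δo < P, so pairing is avoided: the ground state is high-spin.
Filling d⁷ accordingly: t₂g⁵ eg².
Orbital CFSE = -0.8Δo = -0.8 × 260 = -208 kJ/mol.
High-spin has no excess pairs, so no pairing correction applies.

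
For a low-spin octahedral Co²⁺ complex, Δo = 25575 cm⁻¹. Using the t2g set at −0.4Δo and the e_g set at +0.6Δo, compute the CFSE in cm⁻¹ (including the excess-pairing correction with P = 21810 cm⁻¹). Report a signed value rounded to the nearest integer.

-24225

Co sits in group 9; removing 2 electrons leaves Co²⁺ with 9 − 2 = 7 d electrons.
Electron filling gives t2g^6 e_g^1.
The orbital stabilization is -1.8Δo = -1.8 × 25575 = -46035 cm⁻¹.
Relative to high-spin t2g^5 e_g^2 (2 paired), the low-spin configuration has 1 additional pair, contributing +1 × 21810 = +21810 cm⁻¹.
Overall CFSE = -46035 + 21810 = -24225 cm⁻¹.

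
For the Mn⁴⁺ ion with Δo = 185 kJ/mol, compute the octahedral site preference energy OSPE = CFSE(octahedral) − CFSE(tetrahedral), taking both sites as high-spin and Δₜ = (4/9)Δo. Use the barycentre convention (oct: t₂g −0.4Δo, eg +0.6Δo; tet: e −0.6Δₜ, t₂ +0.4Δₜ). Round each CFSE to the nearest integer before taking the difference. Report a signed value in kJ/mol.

Mn sits in group 7; removing 4 electrons leaves Mn⁴⁺ with 7 − 4 = 3 d electrons.
Octahedral (high-spin): t₂g³ eg⁰, CFSE = 3(−0.4) + 0(+0.6) = -1.2Δo = -1.2 × 185 = -222 kJ/mol.
In a tetrahedral site the filling is e² t₂¹: CFSE(tet) = -0.8Δₜ = -0.8 × (4/9)(185) = -66 kJ/mol.
OSPE = CFSE(oct) − CFSE(tet) = -222 − (-66) = -156 kJ/mol.

-156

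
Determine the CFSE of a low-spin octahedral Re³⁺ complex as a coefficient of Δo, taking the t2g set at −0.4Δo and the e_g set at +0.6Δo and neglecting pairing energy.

Re³⁺: group 7, so d-count = 7 − 3 = 4.
Configuration: t2g^4 e_g^0.
CFSE = 4(-0.4Δo) + 0(0.6Δo) = -1.6Δo + 0.0Δo = -1.6Δo.

-1.6 Δo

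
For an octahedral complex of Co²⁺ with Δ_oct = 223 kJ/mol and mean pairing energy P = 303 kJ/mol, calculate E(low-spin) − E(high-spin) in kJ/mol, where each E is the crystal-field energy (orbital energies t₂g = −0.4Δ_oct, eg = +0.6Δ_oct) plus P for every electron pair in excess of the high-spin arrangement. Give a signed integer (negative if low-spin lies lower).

80

Group 9 minus oxidation state +2 gives a d⁷ configuration for Co²⁺.
High-spin d⁷ fills as t₂g⁵ eg² with CFSE 5(−0.4) + 2(+0.6) = -0.8Δ_oct = -178 kJ/mol.
For low-spin the configuration is t₂g⁶ eg¹: orbital energy -1.8 × 223 = -401 kJ/mol, and 1 additional pair relative to high-spin adds 303 kJ/mol, giving -98 kJ/mol.
Thus E(LS) − E(HS) = 80 kJ/mol.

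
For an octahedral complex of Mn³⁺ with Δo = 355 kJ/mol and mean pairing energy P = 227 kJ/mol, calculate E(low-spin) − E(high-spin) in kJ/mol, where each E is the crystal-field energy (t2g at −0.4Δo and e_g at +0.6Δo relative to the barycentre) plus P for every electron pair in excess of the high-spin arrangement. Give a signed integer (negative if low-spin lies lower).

Group 7 minus oxidation state +3 gives a d⁴ configuration for Mn³⁺.
High-spin: t2g^3 e_g^1, CFSE = -0.6Δo = -213 kJ/mol.
For low-spin the configuration is t2g^4 e_g^0: orbital energy -1.6 × 355 = -568 kJ/mol, and 1 additional pair relative to high-spin adds 227 kJ/mol, giving -341 kJ/mol.
E(LS) − E(HS) = -341 − (-213) = -128 kJ/mol.

-128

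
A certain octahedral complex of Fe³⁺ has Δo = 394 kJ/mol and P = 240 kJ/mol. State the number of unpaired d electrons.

Fe is in group 8, so Fe³⁺ is d⁵ (8 − 3 = 5).
Δo > P, so pairing is preferred: the ground state is low-spin.
Filling d⁵ accordingly: t₂g⁵ eg⁰.
Unpaired electrons: 1.

1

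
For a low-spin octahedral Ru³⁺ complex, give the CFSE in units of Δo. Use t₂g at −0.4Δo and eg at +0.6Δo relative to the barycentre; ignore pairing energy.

-2.0 Δo

Ru sits in group 8; removing 3 electrons leaves Ru³⁺ with 8 − 3 = 5 d electrons.
Configuration: t₂g⁵ eg⁰.
CFSE = 5(-0.4Δo) + 0(0.6Δo) = -2.0Δo + 0.0Δo = -2.0Δo.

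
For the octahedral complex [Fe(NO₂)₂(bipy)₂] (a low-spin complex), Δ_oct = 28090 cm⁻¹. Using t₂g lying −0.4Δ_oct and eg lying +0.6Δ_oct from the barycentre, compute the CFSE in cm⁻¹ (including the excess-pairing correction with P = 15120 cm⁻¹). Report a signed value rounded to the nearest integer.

-37176

Ligand charges: 2×(-1) from NO₂⁻ and 2×(+0) from bipy sum to -2; with overall charge +0, Fe is +2.
Fe²⁺: group 8, so d-count = 8 − 2 = 6.
Electron filling gives t₂g⁶ eg⁰.
Orbital CFSE = 6(-0.4) + 0(0.6) = -2.4Δ_oct = -2.4 × 28090 = -67416 cm⁻¹.
Pairing penalty: 3 pairs vs 1 in the high-spin reference → 2 extra × P = 30240 cm⁻¹.
Combining: -67416 + 30240 = -37176 cm⁻¹.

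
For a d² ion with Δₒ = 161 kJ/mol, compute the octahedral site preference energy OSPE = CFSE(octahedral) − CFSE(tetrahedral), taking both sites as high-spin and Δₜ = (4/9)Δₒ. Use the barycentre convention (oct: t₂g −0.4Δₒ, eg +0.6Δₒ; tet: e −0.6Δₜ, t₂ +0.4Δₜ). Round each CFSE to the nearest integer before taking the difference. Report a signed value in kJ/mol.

-43

In an octahedral site d² (HS) is t₂g² eg⁰, giving CFSE(oct) = -0.8Δₒ = -129 kJ/mol.
Tetrahedral e² t₂⁰ gives -1.2Δₜ = -1.2 × (4/9) × 161 = -86 kJ/mol.
Subtracting, OSPE = -129 − (-86) = -43 kJ/mol.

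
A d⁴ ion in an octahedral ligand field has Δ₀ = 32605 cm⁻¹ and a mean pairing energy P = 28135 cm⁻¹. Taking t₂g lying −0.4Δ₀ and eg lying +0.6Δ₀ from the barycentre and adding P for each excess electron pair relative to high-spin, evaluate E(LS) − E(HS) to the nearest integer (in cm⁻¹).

-4470

High-spin d⁴ fills as t₂g³ eg¹ with CFSE 3(−0.4) + 1(+0.6) = -0.6Δ₀ = -19563 cm⁻¹.
Low-spin: t₂g⁴ eg⁰, orbital CFSE = -1.6Δ₀ = -52168 cm⁻¹; plus 1 excess pair × P = +28135 cm⁻¹; total -24033 cm⁻¹.
The difference is -24033 − (-19563) = -4470 cm⁻¹, so low-spin lies lower.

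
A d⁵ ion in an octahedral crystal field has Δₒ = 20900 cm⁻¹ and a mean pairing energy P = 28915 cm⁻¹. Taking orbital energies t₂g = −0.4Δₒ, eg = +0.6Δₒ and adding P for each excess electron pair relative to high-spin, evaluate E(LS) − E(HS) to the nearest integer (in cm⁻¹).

High-spin: t₂g³ eg², CFSE = 0.0Δₒ = 0 cm⁻¹.
Low-spin t₂g⁵ eg⁰ gives -2.0Δₒ = -41800 cm⁻¹, but forming 2 extra pairs costs 2P = 57830 cm⁻¹, so E(LS) = -41800 + 57830 = 16030 cm⁻¹.
Thus E(LS) − E(HS) = 16030 cm⁻¹.

16030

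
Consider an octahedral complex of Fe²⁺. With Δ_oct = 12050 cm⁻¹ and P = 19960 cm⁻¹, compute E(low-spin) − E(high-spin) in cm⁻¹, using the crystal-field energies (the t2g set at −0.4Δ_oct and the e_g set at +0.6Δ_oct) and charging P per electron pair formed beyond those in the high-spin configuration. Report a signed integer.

Fe sits in group 8; removing 2 electrons leaves Fe²⁺ with 8 − 2 = 6 d electrons.
In the high-spin limit (t2g^4 e_g^2) the orbital term is -0.4Δ_oct = -4820 cm⁻¹, with no excess pairing.
Low-spin t2g^6 e_g^0 gives -2.4Δ_oct = -28920 cm⁻¹, but forming 2 extra pairs costs 2P = 39920 cm⁻¹, so E(LS) = -28920 + 39920 = 11000 cm⁻¹.
Thus E(LS) − E(HS) = 15820 cm⁻¹.

15820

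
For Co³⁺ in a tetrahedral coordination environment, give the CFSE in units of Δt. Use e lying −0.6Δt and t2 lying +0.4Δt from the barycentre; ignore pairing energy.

Co is in group 9, so Co³⁺ is d⁶ (9 − 3 = 6).
Tetrahedral fields are weak (Δₜ ≈ 4/9 Δₒ), so electrons fill high-spin.
Configuration: e^3 t2^3.
CFSE = 3(-0.6Δt) + 3(0.4Δt) = -1.8Δt + 1.2Δt = -0.6Δt.

-0.6 Δt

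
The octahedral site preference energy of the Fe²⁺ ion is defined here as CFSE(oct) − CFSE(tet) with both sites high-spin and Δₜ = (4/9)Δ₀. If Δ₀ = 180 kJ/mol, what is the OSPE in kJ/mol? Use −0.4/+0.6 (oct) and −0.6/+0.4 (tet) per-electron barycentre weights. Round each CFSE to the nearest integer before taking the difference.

Group 8 minus oxidation state +2 gives a d⁶ configuration for Fe²⁺.
Octahedral high-spin t2g^4 e_g^2: CFSE = -0.4 × 180 = -72 kJ/mol.
Tetrahedral: e^3 t2^3, CFSE = 3(−0.6) + 3(+0.4) = -0.6Δₜ = -0.6 × (4/9) × 180 = -48 kJ/mol.
Subtracting, OSPE = -72 − (-48) = -24 kJ/mol.

-24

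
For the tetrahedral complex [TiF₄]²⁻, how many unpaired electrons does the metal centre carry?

Each F⁻ contributes -1; 4 × (-1) = -4. With overall charge -2, Ti is in the +2 oxidation state.
Group 4 minus oxidation state +2 gives a d² configuration for Ti²⁺.
Tetrahedral splitting is small, so the complex is high-spin.
Configuration: e² t₂⁰, giving 2 unpaired electrons.

2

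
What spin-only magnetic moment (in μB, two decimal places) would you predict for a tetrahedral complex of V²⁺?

V²⁺: group 5, so d-count = 5 − 2 = 3.
Tetrahedral splitting is small, so the complex is high-spin.
Configuration: e² t₂¹ → 3 unpaired electrons.
μ(spin-only) = √[3(3+2)] = √15 ≈ 3.87 μB.

3.87 μB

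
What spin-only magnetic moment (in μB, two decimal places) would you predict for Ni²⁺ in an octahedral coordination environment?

2.83 μB

Group 10 minus oxidation state +2 gives a d⁸ configuration for Ni²⁺.
For octahedral d⁸ the high- and low-spin configurations coincide.
Configuration: t2g^6 e_g^2 → 2 unpaired electrons.
μ(spin-only) = √[2(2+2)] = √8 ≈ 2.83 μB.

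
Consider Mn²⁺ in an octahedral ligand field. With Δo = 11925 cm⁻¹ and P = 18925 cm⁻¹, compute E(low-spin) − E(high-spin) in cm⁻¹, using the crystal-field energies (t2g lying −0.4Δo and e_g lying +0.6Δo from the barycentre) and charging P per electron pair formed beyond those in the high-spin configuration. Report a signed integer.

14000

Mn is in group 7, so Mn²⁺ is d⁵ (7 − 2 = 5).
High-spin d⁵ fills as t2g^3 e_g^2 with CFSE 3(−0.4) + 2(+0.6) = 0.0Δo = 0 cm⁻¹.
Low-spin t2g^5 e_g^0 gives -2.0Δo = -23850 cm⁻¹, but forming 2 extra pairs costs 2P = 37850 cm⁻¹, so E(LS) = -23850 + 37850 = 14000 cm⁻¹.
Thus E(LS) − E(HS) = 14000 cm⁻¹.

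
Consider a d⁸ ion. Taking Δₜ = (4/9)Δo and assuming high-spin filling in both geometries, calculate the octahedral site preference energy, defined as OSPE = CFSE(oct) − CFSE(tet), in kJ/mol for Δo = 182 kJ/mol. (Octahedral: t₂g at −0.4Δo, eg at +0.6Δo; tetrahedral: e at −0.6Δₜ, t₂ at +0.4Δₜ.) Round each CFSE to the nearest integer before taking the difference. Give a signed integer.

In an octahedral site d⁸ (HS) is t₂g⁶ eg², giving CFSE(oct) = -1.2Δo = -218 kJ/mol.
Tetrahedral: e⁴ t₂⁴, CFSE = 4(−0.6) + 4(+0.4) = -0.8Δₜ = -0.8 × (4/9) × 182 = -65 kJ/mol.
Subtracting, OSPE = -218 − (-65) = -153 kJ/mol.

-153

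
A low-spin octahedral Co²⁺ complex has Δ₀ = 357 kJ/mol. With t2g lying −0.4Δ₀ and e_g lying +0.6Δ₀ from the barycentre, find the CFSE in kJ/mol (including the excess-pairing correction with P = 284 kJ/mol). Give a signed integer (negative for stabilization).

-359

Co sits in group 9; removing 2 electrons leaves Co²⁺ with 9 − 2 = 7 d electrons.
The d⁷ electrons fill as t2g^6 e_g^1.
Orbital CFSE = 6(-0.4) + 1(0.6) = -1.8Δ₀ = -1.8 × 357 = -643 kJ/mol.
Pairing penalty: 3 pairs vs 2 in the high-spin reference → 1 extra × P = 284 kJ/mol.
Overall CFSE = -643 + 284 = -359 kJ/mol.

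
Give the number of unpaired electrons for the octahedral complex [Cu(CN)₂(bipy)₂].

1

Ligand charges: 2×(-1) from CN⁻ and 2×(+0) from bipy sum to -2; with overall charge +0, Cu is +2.
Cu sits in group 11; removing 2 electrons leaves Cu²⁺ with 11 − 2 = 9 d electrons.
Configuration: t₂g⁶ eg³, giving 1 unpaired electron.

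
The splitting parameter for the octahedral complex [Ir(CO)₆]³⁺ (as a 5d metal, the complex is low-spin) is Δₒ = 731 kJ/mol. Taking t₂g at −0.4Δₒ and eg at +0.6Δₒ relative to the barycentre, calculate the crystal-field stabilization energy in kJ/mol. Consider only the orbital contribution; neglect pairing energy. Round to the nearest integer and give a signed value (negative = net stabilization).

CO is neutral, so the +3 overall charge sits on Ir: oxidation state +3.
Group 9 minus oxidation state +3 gives a d⁶ configuration for Ir³⁺.
Electron filling gives t₂g⁶ eg⁰.
The orbital stabilization is -2.4Δₒ = -2.4 × 731 = -1754 kJ/mol.

-1754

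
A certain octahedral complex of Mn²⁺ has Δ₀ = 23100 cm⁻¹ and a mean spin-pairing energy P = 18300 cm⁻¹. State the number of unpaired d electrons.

1

Group 7 minus oxidation state +2 gives a d⁵ configuration for Mn²⁺.
Here Δ₀ > P (23100 > 18300), so the low-spin state is favoured.
Configuration: t₂g⁵ eg⁰.
Unpaired electrons: 1.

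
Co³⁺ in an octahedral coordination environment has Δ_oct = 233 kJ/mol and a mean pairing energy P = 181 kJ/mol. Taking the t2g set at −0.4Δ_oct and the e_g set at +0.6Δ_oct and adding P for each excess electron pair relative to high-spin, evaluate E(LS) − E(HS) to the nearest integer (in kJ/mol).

Group 9 minus oxidation state +3 gives a d⁶ configuration for Co³⁺.
High-spin: t2g^4 e_g^2, CFSE = -0.4Δ_oct = -93 kJ/mol.
Low-spin: t2g^6 e_g^0, orbital CFSE = -2.4Δ_oct = -559 kJ/mol; plus 2 excess pairs × P = +362 kJ/mol; total -197 kJ/mol.
Thus E(LS) − E(HS) = -104 kJ/mol.

-104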